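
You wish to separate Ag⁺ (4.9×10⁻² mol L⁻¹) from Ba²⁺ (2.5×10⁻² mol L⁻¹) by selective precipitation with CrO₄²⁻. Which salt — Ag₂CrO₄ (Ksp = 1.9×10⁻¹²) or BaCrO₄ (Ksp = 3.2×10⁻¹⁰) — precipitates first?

Ag₂CrO₄

A salt starts to precipitate once the ion product Q reaches its Ksp.
For Ag₂CrO₄: [CrO₄²⁻] = (Ksp/[Ag⁺]^2) = 7.9×10⁻¹⁰ mol L⁻¹
For BaCrO₄: [CrO₄²⁻] = (Ksp/[Ba²⁺]) = 1.3×10⁻⁸ mol L⁻¹
Ag₂CrO₄ requires the lower [CrO₄²⁻], so it precipitates first.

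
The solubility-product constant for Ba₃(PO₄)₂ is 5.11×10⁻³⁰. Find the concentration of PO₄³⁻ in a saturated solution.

1.09×10⁻⁶ M

Ba₃(PO₄)₂(s) ⇌ 3 Ba²⁺(aq) + 2 PO₄³⁻(aq)
Let s be the molar solubility. Then [Ba²⁺] = 3s and [PO₄³⁻] = 2s.
Ksp = [Ba²⁺]^3[PO₄³⁻]^2 = (3s)^3 · (2s)^2 = 108s^5 = 5.11×10⁻³⁰
s = 5.43×10⁻⁷ M
[PO₄³⁻] = 2s = 1.09×10⁻⁶ M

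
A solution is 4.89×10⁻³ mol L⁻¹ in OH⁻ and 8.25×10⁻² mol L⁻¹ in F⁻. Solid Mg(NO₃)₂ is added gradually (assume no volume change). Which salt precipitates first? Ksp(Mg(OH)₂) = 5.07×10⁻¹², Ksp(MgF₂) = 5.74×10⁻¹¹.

MgF₂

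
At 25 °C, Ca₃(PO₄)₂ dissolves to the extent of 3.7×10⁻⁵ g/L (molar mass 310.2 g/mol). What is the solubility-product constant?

s = (3.7×10⁻⁵ g L⁻¹)/(310.2 g mol⁻¹) = 1.193×10⁻⁷ M
Ca₃(PO₄)₂(s) ⇌ 3 Ca²⁺(aq) + 2 PO₄³⁻(aq)
Call the molar solubility s, so that [Ca²⁺] = 3s and [PO₄³⁻] = 2s.
Ksp = [Ca²⁺]^3[PO₄³⁻]^2 = (3s)^3 · (2s)^2 = 108s^5
Ksp = 108 × (1.193×10⁻⁷)^5 = 2.6×10⁻³³

Ksp = 2.6×10⁻³³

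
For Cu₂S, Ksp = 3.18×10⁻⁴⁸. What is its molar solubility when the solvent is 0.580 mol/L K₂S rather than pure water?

1.17×10⁻²⁴ M

Cu₂S(s) ⇌ 2 Cu⁺(aq) + S²⁻(aq)
S²⁻ is already present at 0.580 mol/L. If s mol/L of Cu₂S dissolves, [Cu⁺] = 2s while [S²⁻] ≈ 0.580 mol/L.
Ksp = [Cu⁺]^2[S²⁻] = (2s)^2(0.580)
(2s)^2 = 3.18×10⁻⁴⁸ / (0.580) = 5.48×10⁻⁴⁸
s = 1.17×10⁻²⁴ mol/L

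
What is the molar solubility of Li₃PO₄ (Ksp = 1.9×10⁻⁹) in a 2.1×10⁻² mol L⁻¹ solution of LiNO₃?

2.1×10⁻⁴ M

Li₃PO₄(s) ⇌ 3 Li⁺(aq) + PO₄³⁻(aq)
Li⁺ is already present at 2.1×10⁻² mol L⁻¹. If s mol/L of Li₃PO₄ dissolves, [PO₄³⁻] = s while [Li⁺] ≈ 2.1×10⁻² mol L⁻¹.
Ksp = [Li⁺]^3[PO₄³⁻] = (2.1×10⁻²)^3s
s = 1.9×10⁻⁹ / (2.1×10⁻²)^3 = 2.1×10⁻⁴
s = 2.1×10⁻⁴ mol L⁻¹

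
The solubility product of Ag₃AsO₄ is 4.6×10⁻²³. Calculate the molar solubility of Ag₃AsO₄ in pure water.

Ag₃AsO₄(s) ⇌ 3 Ag⁺(aq) + AsO₄³⁻(aq)
For each mole of Ag₃AsO₄ that dissolves per liter, [Ag⁺] = 3s and [AsO₄³⁻] = s; let s denote this solubility.
Ksp = [Ag⁺]^3[AsO₄³⁻] = (3s)^3 · s = 27s^4
27s^4 = 4.6×10⁻²³  ⇒  s^4 = 1.7×10⁻²⁴
s = 1.1×10⁻⁶ mol/L

1.1×10⁻⁶ M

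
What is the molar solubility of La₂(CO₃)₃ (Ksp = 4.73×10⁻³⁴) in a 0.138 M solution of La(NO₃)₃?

9.73×10⁻¹² M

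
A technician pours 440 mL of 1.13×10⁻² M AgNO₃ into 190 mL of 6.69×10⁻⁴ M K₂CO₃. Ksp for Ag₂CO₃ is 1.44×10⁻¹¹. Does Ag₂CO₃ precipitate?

Total volume after mixing = 440 + 190 = 630 mL.
[Ag⁺] = (1.13×10⁻²)(440)/630 = 7.89×10⁻³ M
[CO₃²⁻] = (6.69×10⁻⁴)(190)/630 = 2.02×10⁻⁴ M
Q = [Ag⁺]^2[CO₃²⁻] = 1.26×10⁻⁸
Since Q (1.26×10⁻⁸) exceeds Ksp (1.44×10⁻¹¹), Ag₂CO₃ will precipitate.

Yes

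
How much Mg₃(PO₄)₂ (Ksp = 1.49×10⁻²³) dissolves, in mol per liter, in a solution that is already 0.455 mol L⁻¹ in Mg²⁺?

Mg₃(PO₄)₂(s) ⇌ 3 Mg²⁺(aq) + 2 PO₄³⁻(aq)
With Mg²⁺ already at 0.455 mol L⁻¹ and s small, take [Mg²⁺] ≈ 0.455 mol L⁻¹ and [PO₄³⁻] = 2s.
Ksp = [Mg²⁺]^3[PO₄³⁻]^2 = (0.455)^3(2s)^2
(2s)^2 = 1.49×10⁻²³ / (0.455)^3 = 1.58×10⁻²²
s = 6.29×10⁻¹² mol L⁻¹

6.29×10⁻¹² M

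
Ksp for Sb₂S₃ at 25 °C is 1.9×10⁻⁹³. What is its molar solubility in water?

Sb₂S₃(s) ⇌ 2 Sb³⁺(aq) + 3 S²⁻(aq)
Let s be the molar solubility. Then [Sb³⁺] = 2s and [S²⁻] = 3s.
Ksp = [Sb³⁺]^2[S²⁻]^3 = (2s)^2 · (3s)^3 = 108s^5
108s^5 = 1.9×10⁻⁹³  ⇒  s^5 = 1.8×10⁻⁹⁵
s = 1.1×10⁻¹⁹ M

1.1×10⁻¹⁹ M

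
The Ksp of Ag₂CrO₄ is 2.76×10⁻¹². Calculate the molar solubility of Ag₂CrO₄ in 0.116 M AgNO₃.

2.05×10⁻¹⁰ M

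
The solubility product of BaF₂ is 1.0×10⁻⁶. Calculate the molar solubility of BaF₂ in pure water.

BaF₂(s) ⇌ Ba²⁺(aq) + 2 F⁻(aq)
For each mole of BaF₂ that dissolves per liter, [Ba²⁺] = s and [F⁻] = 2s; let s denote this solubility.
Ksp = [Ba²⁺][F⁻]^2 = s · (2s)^2 = 4s^3
4s^3 = 1.0×10⁻⁶  ⇒  s^3 = 2.5×10⁻⁷
s = (2.5×10⁻⁷)^(1/3) = 6.3×10⁻³ mol L⁻¹

6.3×10⁻³ M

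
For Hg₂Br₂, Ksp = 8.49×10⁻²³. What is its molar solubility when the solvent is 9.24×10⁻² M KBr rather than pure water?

9.94×10⁻²¹ M

Hg₂Br₂(s) ⇌ Hg₂²⁺(aq) + 2 Br⁻(aq)
With Br⁻ already at 9.24×10⁻² M and s small, take [Br⁻] ≈ 9.24×10⁻² M and [Hg₂²⁺] = s.
Ksp = [Hg₂²⁺][Br⁻]^2 = s(9.24×10⁻²)^2
s = 8.49×10⁻²³ / (9.24×10⁻²)^2 = 9.94×10⁻²¹
s = 9.94×10⁻²¹ M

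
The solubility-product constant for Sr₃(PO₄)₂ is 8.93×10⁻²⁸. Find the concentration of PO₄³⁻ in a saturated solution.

3.05×10⁻⁶ M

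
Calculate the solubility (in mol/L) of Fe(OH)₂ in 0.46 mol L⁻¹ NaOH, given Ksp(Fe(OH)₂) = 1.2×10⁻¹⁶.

5.7×10⁻¹⁶ M

Fe(OH)₂(s) ⇌ Fe²⁺(aq) + 2 OH⁻(aq)
With OH⁻ already at 0.46 mol L⁻¹ and s small, take [OH⁻] ≈ 0.46 mol L⁻¹ and [Fe²⁺] = s.
Ksp = [Fe²⁺][OH⁻]^2 = s(0.46)^2
s = 1.2×10⁻¹⁶ / (0.46)^2 = 5.7×10⁻¹⁶
s = 5.7×10⁻¹⁶ mol L⁻¹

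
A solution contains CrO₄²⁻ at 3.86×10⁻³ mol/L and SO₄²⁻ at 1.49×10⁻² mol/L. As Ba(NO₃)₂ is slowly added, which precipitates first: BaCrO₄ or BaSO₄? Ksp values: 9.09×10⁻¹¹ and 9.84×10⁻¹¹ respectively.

Precipitation begins when Q = Ksp.
For BaCrO₄: [Ba²⁺] = (Ksp/[CrO₄²⁻]) = 2.35×10⁻⁸ mol/L
For BaSO₄: [Ba²⁺] = (Ksp/[SO₄²⁻]) = 6.60×10⁻⁹ mol/L
The smaller threshold [Ba²⁺] is reached first, so BaSO₄ precipitates first.

BaSO₄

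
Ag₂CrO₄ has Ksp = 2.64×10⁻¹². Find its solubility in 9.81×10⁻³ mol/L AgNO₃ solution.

Ag₂CrO₄(s) ⇌ 2 Ag⁺(aq) + CrO₄²⁻(aq)
Let s be the solubility of Ag₂CrO₄ here. The common ion gives [Ag⁺] ≈ 9.81×10⁻³ mol/L, and [CrO₄²⁻] = s.
Ksp = [Ag⁺]^2[CrO₄²⁻] = (9.81×10⁻³)^2s
s = 2.64×10⁻¹² / (9.81×10⁻³)^2 = 2.74×10⁻⁸
s = 2.74×10⁻⁸ mol/L

2.74×10⁻⁸ M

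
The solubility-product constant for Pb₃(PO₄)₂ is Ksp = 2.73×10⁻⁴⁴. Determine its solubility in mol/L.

7.60×10⁻¹⁰ M

Pb₃(PO₄)₂(s) ⇌ 3 Pb²⁺(aq) + 2 PO₄³⁻(aq)
With molar solubility s: [Pb²⁺] = 3s, [PO₄³⁻] = 2s.
Ksp = [Pb²⁺]^3[PO₄³⁻]^2 = (3s)^3 · (2s)^2 = 108s^5
108s^5 = 2.73×10⁻⁴⁴  ⇒  s^5 = 2.53×10⁻⁴⁶
s = (2.53×10⁻⁴⁶)^(1/5) = 7.60×10⁻¹⁰ mol L⁻¹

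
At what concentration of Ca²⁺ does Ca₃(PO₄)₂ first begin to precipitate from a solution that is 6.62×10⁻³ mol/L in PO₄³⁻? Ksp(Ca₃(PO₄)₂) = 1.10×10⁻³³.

Precipitation of each salt begins when its ion product equals Ksp.
Ca₃(PO₄)₂(s) ⇌ 3 Ca²⁺(aq) + 2 PO₄³⁻(aq)
Ksp = [Ca²⁺]^3[PO₄³⁻]^2 = [Ca²⁺]^3(6.62×10⁻³)^2
[Ca²⁺]^3 = 1.10×10⁻³³ / (6.62×10⁻³)^2 = 2.51×10⁻²⁹
[Ca²⁺] = 2.93×10⁻¹⁰ mol/L

2.93×10⁻¹⁰ M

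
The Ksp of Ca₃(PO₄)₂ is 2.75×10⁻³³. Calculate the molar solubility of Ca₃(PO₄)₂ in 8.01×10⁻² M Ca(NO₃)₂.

1.16×10⁻¹⁵ M

Ca₃(PO₄)₂(s) ⇌ 3 Ca²⁺(aq) + 2 PO₄³⁻(aq)
Ca²⁺ is already present at 8.01×10⁻² M. If s mol/L of Ca₃(PO₄)₂ dissolves, [PO₄³⁻] = 2s while [Ca²⁺] ≈ 8.01×10⁻² M.
Ksp = [Ca²⁺]^3[PO₄³⁻]^2 = (8.01×10⁻²)^3(2s)^2
(2s)^2 = 2.75×10⁻³³ / (8.01×10⁻²)^3 = 5.35×10⁻³⁰
s = 1.16×10⁻¹⁵ M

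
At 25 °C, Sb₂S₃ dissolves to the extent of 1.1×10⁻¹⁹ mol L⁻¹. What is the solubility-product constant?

Ksp = 1.7×10⁻⁹³

Sb₂S₃(s) ⇌ 2 Sb³⁺(aq) + 3 S²⁻(aq)
Call the molar solubility s, so that [Sb³⁺] = 2s and [S²⁻] = 3s.
Ksp = [Sb³⁺]^2[S²⁻]^3 = (2s)^2 · (3s)^3 = 108s^5
Ksp = 108 × (1.1×10⁻¹⁹)^5 = 1.7×10⁻⁹³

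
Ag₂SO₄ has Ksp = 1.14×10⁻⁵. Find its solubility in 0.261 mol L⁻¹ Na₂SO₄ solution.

3.30×10⁻³ M

Ag₂SO₄(s) ⇌ 2 Ag⁺(aq) + SO₄²⁻(aq)
The solution already contains SO₄²⁻ at 0.261 mol L⁻¹. Let s be the molar solubility of Ag₂SO₄.
[SO₄²⁻] ≈ 0.261 mol L⁻¹ (common ion dominates); [Ag⁺] = 2s.
Ksp = [Ag⁺]^2[SO₄²⁻] = (2s)^2(0.261)
(2s)^2 = 1.14×10⁻⁵ / (0.261) = 4.37×10⁻⁵
s = 3.30×10⁻³ mol L⁻¹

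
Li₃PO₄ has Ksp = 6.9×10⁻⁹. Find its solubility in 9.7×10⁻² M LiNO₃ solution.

7.6×10⁻⁶ M

Li₃PO₄(s) ⇌ 3 Li⁺(aq) + PO₄³⁻(aq)
Li⁺ is already present at 9.7×10⁻² M. If s mol/L of Li₃PO₄ dissolves, [PO₄³⁻] = s while [Li⁺] ≈ 9.7×10⁻² M.
Ksp = [Li⁺]^3[PO₄³⁻] = (9.7×10⁻²)^3s
s = 6.9×10⁻⁹ / (9.7×10⁻²)^3 = 7.6×10⁻⁶
s = 7.6×10⁻⁶ M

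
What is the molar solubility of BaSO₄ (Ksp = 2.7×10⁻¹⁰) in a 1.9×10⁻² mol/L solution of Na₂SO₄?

BaSO₄(s) ⇌ Ba²⁺(aq) + SO₄²⁻(aq)
The solution already contains SO₄²⁻ at 1.9×10⁻² mol/L. Let s be the molar solubility of BaSO₄.
[SO₄²⁻] ≈ 1.9×10⁻² mol/L (common ion dominates); [Ba²⁺] = s.
Ksp = [Ba²⁺][SO₄²⁻] = s(1.9×10⁻²)
s = 2.7×10⁻¹⁰ / (1.9×10⁻²) = 1.4×10⁻⁸
s = 1.4×10⁻⁸ mol/L

1.4×10⁻⁸ M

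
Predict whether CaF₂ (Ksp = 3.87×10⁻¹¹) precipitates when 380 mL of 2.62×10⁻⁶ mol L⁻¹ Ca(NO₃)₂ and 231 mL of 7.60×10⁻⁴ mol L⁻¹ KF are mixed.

No

After mixing, V = 380 mL + 231 mL = 611 mL.
[Ca²⁺] = (2.62×10⁻⁶)(380)/611 = 1.63×10⁻⁶ mol L⁻¹
[F⁻] = (7.60×10⁻⁴)(231)/611 = 2.87×10⁻⁴ mol L⁻¹
Q = [Ca²⁺][F⁻]^2 = 1.35×10⁻¹³
Q = 1.35×10⁻¹³ < Ksp = 3.87×10⁻¹¹, so the solution is unsaturated and no precipitate forms.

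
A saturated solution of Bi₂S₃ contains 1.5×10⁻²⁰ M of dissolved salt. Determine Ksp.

Bi₂S₃(s) ⇌ 2 Bi³⁺(aq) + 3 S²⁻(aq)
Let s be the molar solubility. Then [Bi³⁺] = 2s and [S²⁻] = 3s.
Ksp = [Bi³⁺]^2[S²⁻]^3 = (2s)^2 · (3s)^3 = 108s^5
Ksp = 108 × (1.5×10⁻²⁰)^5 = 8.2×10⁻⁹⁸

Ksp = 8.2×10⁻⁹⁸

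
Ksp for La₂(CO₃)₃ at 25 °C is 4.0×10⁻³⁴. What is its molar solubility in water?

8.2×10⁻⁸ M

La₂(CO₃)₃(s) ⇌ 2 La³⁺(aq) + 3 CO₃²⁻(aq)
If s mol/L of La₂(CO₃)₃ dissolves, [La³⁺] = 2s and [CO₃²⁻] = 3s.
Ksp = [La³⁺]^2[CO₃²⁻]^3 = (2s)^2 · (3s)^3 = 108s^5
108s^5 = 4.0×10⁻³⁴  ⇒  s^5 = 3.7×10⁻³⁶
Taking the 5th root, s = 8.2×10⁻⁸ mol L⁻¹.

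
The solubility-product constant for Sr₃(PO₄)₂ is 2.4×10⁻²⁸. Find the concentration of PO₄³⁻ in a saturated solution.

Sr₃(PO₄)₂(s) ⇌ 3 Sr²⁺(aq) + 2 PO₄³⁻(aq)
With molar solubility s: [Sr²⁺] = 3s, [PO₄³⁻] = 2s.
Ksp = [Sr²⁺]^3[PO₄³⁻]^2 = (3s)^3 · (2s)^2 = 108s^5 = 2.4×10⁻²⁸
s = 1.2×10⁻⁶ mol/L
[PO₄³⁻] = 2s = 2.3×10⁻⁶ mol/L

2.3×10⁻⁶ M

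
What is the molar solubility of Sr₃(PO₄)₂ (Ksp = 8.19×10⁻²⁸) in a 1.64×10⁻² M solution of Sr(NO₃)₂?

6.81×10⁻¹² M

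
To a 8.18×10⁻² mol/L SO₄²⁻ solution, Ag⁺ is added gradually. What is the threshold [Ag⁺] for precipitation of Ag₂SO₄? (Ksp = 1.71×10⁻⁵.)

1.45×10⁻² M

The threshold for precipitation is Q = Ksp.
Ag₂SO₄(s) ⇌ 2 Ag⁺(aq) + SO₄²⁻(aq)
Ksp = [Ag⁺]^2[SO₄²⁻] = [Ag⁺]^2(8.18×10⁻²)
[Ag⁺]^2 = 1.71×10⁻⁵ / (8.18×10⁻²) = 2.09×10⁻⁴
[Ag⁺] = 1.45×10⁻² mol/L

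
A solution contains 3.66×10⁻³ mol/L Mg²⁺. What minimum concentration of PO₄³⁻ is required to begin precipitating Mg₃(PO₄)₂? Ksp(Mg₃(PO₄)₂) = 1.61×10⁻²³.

1.81×10⁻⁸ M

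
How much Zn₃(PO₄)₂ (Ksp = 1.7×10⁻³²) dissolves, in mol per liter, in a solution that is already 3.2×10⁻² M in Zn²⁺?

1.1×10⁻¹⁴ M

Zn₃(PO₄)₂(s) ⇌ 3 Zn²⁺(aq) + 2 PO₄³⁻(aq)
Zn²⁺ is already present at 3.2×10⁻² M. If s mol/L of Zn₃(PO₄)₂ dissolves, [PO₄³⁻] = 2s while [Zn²⁺] ≈ 3.2×10⁻² M.
Ksp = [Zn²⁺]^3[PO₄³⁻]^2 = (3.2×10⁻²)^3(2s)^2
(2s)^2 = 1.7×10⁻³² / (3.2×10⁻²)^3 = 5.2×10⁻²⁸
s = 1.1×10⁻¹⁴ M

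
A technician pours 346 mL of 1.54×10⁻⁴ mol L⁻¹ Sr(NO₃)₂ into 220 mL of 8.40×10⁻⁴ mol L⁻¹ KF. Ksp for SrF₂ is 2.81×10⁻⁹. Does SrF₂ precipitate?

No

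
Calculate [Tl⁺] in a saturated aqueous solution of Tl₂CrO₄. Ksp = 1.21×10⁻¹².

Tl₂CrO₄(s) ⇌ 2 Tl⁺(aq) + CrO₄²⁻(aq)
With molar solubility s: [Tl⁺] = 2s, [CrO₄²⁻] = s.
Ksp = [Tl⁺]^2[CrO₄²⁻] = (2s)^2 · s = 4s^3 = 1.21×10⁻¹²
s = 6.71×10⁻⁵ M
[Tl⁺] = 2s = 1.34×10⁻⁴ M

1.34×10⁻⁴ M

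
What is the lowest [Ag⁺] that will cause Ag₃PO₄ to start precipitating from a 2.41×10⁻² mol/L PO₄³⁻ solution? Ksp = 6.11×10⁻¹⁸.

6.33×10⁻⁶ M

Precipitation of each salt begins when its ion product equals Ksp.
Ag₃PO₄(s) ⇌ 3 Ag⁺(aq) + PO₄³⁻(aq)
Ksp = [Ag⁺]^3[PO₄³⁻] = [Ag⁺]^3(2.41×10⁻²)
[Ag⁺]^3 = 6.11×10⁻¹⁸ / (2.41×10⁻²) = 2.54×10⁻¹⁶
[Ag⁺] = 6.33×10⁻⁶ mol/L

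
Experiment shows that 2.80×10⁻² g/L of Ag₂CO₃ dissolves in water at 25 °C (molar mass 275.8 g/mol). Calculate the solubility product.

Ksp = 4.19×10⁻¹²

Convert to molarity: s = 2.80×10⁻² / 275.8 = 1.0152×10⁻⁴ mol/L
Ag₂CO₃(s) ⇌ 2 Ag⁺(aq) + CO₃²⁻(aq)
With molar solubility s: [Ag⁺] = 2s, [CO₃²⁻] = s.
Ksp = [Ag⁺]^2[CO₃²⁻] = (2s)^2 · s = 4s^3
Ksp = 4 × (1.0152×10⁻⁴)^3 = 4.19×10⁻¹²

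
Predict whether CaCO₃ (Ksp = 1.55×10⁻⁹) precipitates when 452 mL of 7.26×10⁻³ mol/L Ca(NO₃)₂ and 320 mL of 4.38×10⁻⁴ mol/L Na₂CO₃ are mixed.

After mixing, V = 452 mL + 320 mL = 772 mL.
[Ca²⁺] = (7.26×10⁻³)(452)/772 = 4.25×10⁻³ mol/L
[CO₃²⁻] = (4.38×10⁻⁴)(320)/772 = 1.82×10⁻⁴ mol/L
Q = [Ca²⁺][CO₃²⁻] = 7.72×10⁻⁷
Because Q > Ksp (7.72×10⁻⁷ vs 1.55×10⁻⁹), a precipitate of CaCO₃ forms.

Yes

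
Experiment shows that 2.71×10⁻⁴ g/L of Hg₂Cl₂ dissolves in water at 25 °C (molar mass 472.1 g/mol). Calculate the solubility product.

Ksp = 7.57×10⁻¹⁹

Molar solubility s = (2.71×10⁻⁴ g/L) / (472.1 g/mol) = 5.7403×10⁻⁷ mol/L
Hg₂Cl₂(s) ⇌ Hg₂²⁺(aq) + 2 Cl⁻(aq)
Let s be the molar solubility. Then [Hg₂²⁺] = s and [Cl⁻] = 2s.
Ksp = [Hg₂²⁺][Cl⁻]^2 = s · (2s)^2 = 4s^3
Ksp = 4 × (5.7403×10⁻⁷)^3 = 7.57×10⁻¹⁹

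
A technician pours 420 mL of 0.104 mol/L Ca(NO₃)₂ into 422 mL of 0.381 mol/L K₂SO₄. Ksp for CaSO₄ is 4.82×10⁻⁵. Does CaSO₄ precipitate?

After mixing, V = 420 mL + 422 mL = 842 mL.
[Ca²⁺] = (0.104)(420)/842 = 5.19×10⁻² mol/L
[SO₄²⁻] = (0.381)(422)/842 = 0.191 mol/L
Q = [Ca²⁺][SO₄²⁻] = 9.91×10⁻³
Since Q (9.91×10⁻³) exceeds Ksp (4.82×10⁻⁵), CaSO₄ will precipitate.

Yes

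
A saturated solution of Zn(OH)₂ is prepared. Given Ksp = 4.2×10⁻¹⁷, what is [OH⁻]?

Zn(OH)₂(s) ⇌ Zn²⁺(aq) + 2 OH⁻(aq)
Call the molar solubility s, so that [Zn²⁺] = s and [OH⁻] = 2s.
Ksp = [Zn²⁺][OH⁻]^2 = s · (2s)^2 = 4s^3 = 4.2×10⁻¹⁷
s = 2.2×10⁻⁶ mol/L
[OH⁻] = 2s = 4.4×10⁻⁶ mol/L

4.4×10⁻⁶ M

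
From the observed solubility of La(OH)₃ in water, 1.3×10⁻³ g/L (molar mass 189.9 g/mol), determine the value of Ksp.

Ksp = 5.9×10⁻²⁰

Convert to molarity: s = 1.3×10⁻³ / 189.9 = 6.846×10⁻⁶ mol/L
La(OH)₃(s) ⇌ La³⁺(aq) + 3 OH⁻(aq)
Let s be the molar solubility. Then [La³⁺] = s and [OH⁻] = 3s.
Ksp = [La³⁺][OH⁻]^3 = s · (3s)^3 = 27s^4
Ksp = 27 × (6.846×10⁻⁶)^4 = 5.9×10⁻²⁰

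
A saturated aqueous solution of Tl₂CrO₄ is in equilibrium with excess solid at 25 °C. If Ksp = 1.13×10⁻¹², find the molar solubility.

6.56×10⁻⁵ M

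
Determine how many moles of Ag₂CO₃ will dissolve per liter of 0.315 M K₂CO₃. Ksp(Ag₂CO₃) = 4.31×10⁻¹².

1.85×10⁻⁶ M

Ag₂CO₃(s) ⇌ 2 Ag⁺(aq) + CO₃²⁻(aq)
Let s be the solubility of Ag₂CO₃ here. The common ion gives [CO₃²⁻] ≈ 0.315 M, and [Ag⁺] = 2s.
Ksp = [Ag⁺]^2[CO₃²⁻] = (2s)^2(0.315)
(2s)^2 = 4.31×10⁻¹² / (0.315) = 1.37×10⁻¹¹
s = 1.85×10⁻⁶ M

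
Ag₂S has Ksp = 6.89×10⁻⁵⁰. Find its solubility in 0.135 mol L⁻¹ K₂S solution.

Ag₂S(s) ⇌ 2 Ag⁺(aq) + S²⁻(aq)
With S²⁻ already at 0.135 mol L⁻¹ and s small, take [S²⁻] ≈ 0.135 mol L⁻¹ and [Ag⁺] = 2s.
Ksp = [Ag⁺]^2[S²⁻] = (2s)^2(0.135)
(2s)^2 = 6.89×10⁻⁵⁰ / (0.135) = 5.10×10⁻⁴⁹
s = 3.57×10⁻²⁵ mol L⁻¹

3.57×10⁻²⁵ M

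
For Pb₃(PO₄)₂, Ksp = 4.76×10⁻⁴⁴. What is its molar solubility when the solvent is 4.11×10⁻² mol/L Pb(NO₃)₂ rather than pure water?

Pb₃(PO₄)₂(s) ⇌ 3 Pb²⁺(aq) + 2 PO₄³⁻(aq)
Pb²⁺ is already present at 4.11×10⁻² mol/L. If s mol/L of Pb₃(PO₄)₂ dissolves, [PO₄³⁻] = 2s while [Pb²⁺] ≈ 4.11×10⁻² mol/L.
Ksp = [Pb²⁺]^3[PO₄³⁻]^2 = (4.11×10⁻²)^3(2s)^2
(2s)^2 = 4.76×10⁻⁴⁴ / (4.11×10⁻²)^3 = 6.86×10⁻⁴⁰
s = 1.31×10⁻²⁰ mol/L

1.31×10⁻²⁰ M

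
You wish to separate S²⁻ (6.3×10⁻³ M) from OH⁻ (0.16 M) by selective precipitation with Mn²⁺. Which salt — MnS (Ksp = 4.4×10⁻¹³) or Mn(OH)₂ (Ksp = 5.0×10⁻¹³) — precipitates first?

Mn(OH)₂

Each salt precipitates once Q = Ksp for that salt.
For MnS: [Mn²⁺] = (Ksp/[S²⁻]) = 7.0×10⁻¹¹ M
For Mn(OH)₂: [Mn²⁺] = (Ksp/[OH⁻]^2) = 2.0×10⁻¹¹ M
Mn(OH)₂ requires the lower [Mn²⁺], so it precipitates first.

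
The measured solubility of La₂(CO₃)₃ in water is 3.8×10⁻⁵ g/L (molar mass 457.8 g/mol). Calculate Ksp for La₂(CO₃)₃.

s = (3.8×10⁻⁵ g L⁻¹)/(457.8 g mol⁻¹) = 8.301×10⁻⁸ M
La₂(CO₃)₃(s) ⇌ 2 La³⁺(aq) + 3 CO₃²⁻(aq)
If s mol/L of La₂(CO₃)₃ dissolves, [La³⁺] = 2s and [CO₃²⁻] = 3s.
Ksp = [La³⁺]^2[CO₃²⁻]^3 = (2s)^2 · (3s)^3 = 108s^5
Ksp = 108 × (8.301×10⁻⁸)^5 = 4.3×10⁻³⁴

Ksp = 4.3×10⁻³⁴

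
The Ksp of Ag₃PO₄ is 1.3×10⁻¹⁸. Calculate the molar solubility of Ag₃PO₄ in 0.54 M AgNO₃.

8.3×10⁻¹⁸ M

Ag₃PO₄(s) ⇌ 3 Ag⁺(aq) + PO₄³⁻(aq)
Ag⁺ is already present at 0.54 M. If s mol/L of Ag₃PO₄ dissolves, [PO₄³⁻] = s while [Ag⁺] ≈ 0.54 M.
Ksp = [Ag⁺]^3[PO₄³⁻] = (0.54)^3s
s = 1.3×10⁻¹⁸ / (0.54)^3 = 8.3×10⁻¹⁸
s = 8.3×10⁻¹⁸ M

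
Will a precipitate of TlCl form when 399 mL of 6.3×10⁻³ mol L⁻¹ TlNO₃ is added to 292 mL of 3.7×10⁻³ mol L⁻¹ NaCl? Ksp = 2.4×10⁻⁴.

The combined volume is 691 mL.
[Tl⁺] = (6.3×10⁻³)(399)/691 = 3.6×10⁻³ mol L⁻¹
[Cl⁻] = (3.7×10⁻³)(292)/691 = 1.6×10⁻³ mol L⁻¹
Q = [Tl⁺][Cl⁻] = 5.7×10⁻⁶
Since Q (5.7×10⁻⁶) is less than Ksp (2.4×10⁻⁴), no TlCl precipitates.

No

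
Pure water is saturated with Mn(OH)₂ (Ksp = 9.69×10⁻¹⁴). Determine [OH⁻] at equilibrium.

5.79×10⁻⁵ M

Mn(OH)₂(s) ⇌ Mn²⁺(aq) + 2 OH⁻(aq)
For each mole of Mn(OH)₂ that dissolves per liter, [Mn²⁺] = s and [OH⁻] = 2s; let s denote this solubility.
Ksp = [Mn²⁺][OH⁻]^2 = s · (2s)^2 = 4s^3 = 9.69×10⁻¹⁴
s = 2.89×10⁻⁵ mol L⁻¹
[OH⁻] = 2s = 5.79×10⁻⁵ mol L⁻¹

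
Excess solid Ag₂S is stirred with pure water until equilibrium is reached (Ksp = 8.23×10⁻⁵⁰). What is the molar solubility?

2.74×10⁻¹⁷ M

Ag₂S(s) ⇌ 2 Ag⁺(aq) + S²⁻(aq)
Call the molar solubility s, so that [Ag⁺] = 2s and [S²⁻] = s.
Ksp = [Ag⁺]^2[S²⁻] = (2s)^2 · s = 4s^3
4s^3 = 8.23×10⁻⁵⁰  ⇒  s^3 = 2.06×10⁻⁵⁰
s = 2.74×10⁻¹⁷ mol L⁻¹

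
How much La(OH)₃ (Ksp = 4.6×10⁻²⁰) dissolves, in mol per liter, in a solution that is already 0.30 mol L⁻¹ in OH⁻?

La(OH)₃(s) ⇌ La³⁺(aq) + 3 OH⁻(aq)
With OH⁻ already at 0.30 mol L⁻¹ and s small, take [OH⁻] ≈ 0.30 mol L⁻¹ and [La³⁺] = s.
Ksp = [La³⁺][OH⁻]^3 = s(0.30)^3
s = 4.6×10⁻²⁰ / (0.30)^3 = 1.7×10⁻¹⁸
s = 1.7×10⁻¹⁸ mol L⁻¹

1.7×10⁻¹⁸ M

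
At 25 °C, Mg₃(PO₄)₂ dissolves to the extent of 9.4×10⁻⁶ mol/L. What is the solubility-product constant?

Ksp = 7.9×10⁻²⁴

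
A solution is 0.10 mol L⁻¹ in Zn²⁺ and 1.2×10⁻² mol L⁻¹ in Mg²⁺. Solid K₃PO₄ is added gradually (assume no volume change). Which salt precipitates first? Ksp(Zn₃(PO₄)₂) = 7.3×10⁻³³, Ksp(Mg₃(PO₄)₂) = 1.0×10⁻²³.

Precipitation begins when Q = Ksp.
For Zn₃(PO₄)₂: [PO₄³⁻] = (Ksp/[Zn²⁺]^3)^(1/2) = 2.7×10⁻¹⁵ mol L⁻¹
For Mg₃(PO₄)₂: [PO₄³⁻] = (Ksp/[Mg²⁺]^3)^(1/2) = 2.4×10⁻⁹ mol L⁻¹
The smaller threshold [PO₄³⁻] is reached first, so Zn₃(PO₄)₂ precipitates first.

Zn₃(PO₄)₂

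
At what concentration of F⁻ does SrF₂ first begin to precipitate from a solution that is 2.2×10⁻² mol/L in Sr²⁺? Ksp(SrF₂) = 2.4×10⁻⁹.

Precipitation of each salt begins when its ion product equals Ksp.
SrF₂(s) ⇌ Sr²⁺(aq) + 2 F⁻(aq)
Ksp = [Sr²⁺][F⁻]^2 = [F⁻]^2(2.2×10⁻²)
[F⁻]^2 = 2.4×10⁻⁹ / (2.2×10⁻²) = 1.1×10⁻⁷
[F⁻] = 3.3×10⁻⁴ mol/L

3.3×10⁻⁴ M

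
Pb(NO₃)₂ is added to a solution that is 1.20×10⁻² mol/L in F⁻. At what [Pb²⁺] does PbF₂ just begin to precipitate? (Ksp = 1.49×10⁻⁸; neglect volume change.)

Precipitation of each salt begins when its ion product equals Ksp.
PbF₂(s) ⇌ Pb²⁺(aq) + 2 F⁻(aq)
Ksp = [Pb²⁺][F⁻]^2 = [Pb²⁺](1.20×10⁻²)^2
[Pb²⁺] = 1.49×10⁻⁸ / (1.20×10⁻²)^2 = 1.03×10⁻⁴
[Pb²⁺] = 1.03×10⁻⁴ mol/L

1.03×10⁻⁴ M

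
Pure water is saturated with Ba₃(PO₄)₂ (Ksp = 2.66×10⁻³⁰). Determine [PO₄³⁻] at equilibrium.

9.54×10⁻⁷ M

Ba₃(PO₄)₂(s) ⇌ 3 Ba²⁺(aq) + 2 PO₄³⁻(aq)
If s mol/L of Ba₃(PO₄)₂ dissolves, [Ba²⁺] = 3s and [PO₄³⁻] = 2s.
Ksp = [Ba²⁺]^3[PO₄³⁻]^2 = (3s)^3 · (2s)^2 = 108s^5 = 2.66×10⁻³⁰
s = 4.77×10⁻⁷ mol L⁻¹
[PO₄³⁻] = 2s = 9.54×10⁻⁷ mol L⁻¹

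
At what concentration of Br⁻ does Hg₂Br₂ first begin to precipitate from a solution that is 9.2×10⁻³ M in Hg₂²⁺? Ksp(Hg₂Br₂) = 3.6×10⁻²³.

The threshold for precipitation is Q = Ksp.
Hg₂Br₂(s) ⇌ Hg₂²⁺(aq) + 2 Br⁻(aq)
Ksp = [Hg₂²⁺][Br⁻]^2 = [Br⁻]^2(9.2×10⁻³)
[Br⁻]^2 = 3.6×10⁻²³ / (9.2×10⁻³) = 3.9×10⁻²¹
[Br⁻] = 6.3×10⁻¹¹ M

6.3×10⁻¹¹ M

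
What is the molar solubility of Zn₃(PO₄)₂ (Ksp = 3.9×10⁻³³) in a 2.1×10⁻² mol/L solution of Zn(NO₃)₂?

1.0×10⁻¹⁴ M

Zn₃(PO₄)₂(s) ⇌ 3 Zn²⁺(aq) + 2 PO₄³⁻(aq)
Let s be the solubility of Zn₃(PO₄)₂ here. The common ion gives [Zn²⁺] ≈ 2.1×10⁻² mol/L, and [PO₄³⁻] = 2s.
Ksp = [Zn²⁺]^3[PO₄³⁻]^2 = (2.1×10⁻²)^3(2s)^2
(2s)^2 = 3.9×10⁻³³ / (2.1×10⁻²)^3 = 4.2×10⁻²⁸
s = 1.0×10⁻¹⁴ mol/L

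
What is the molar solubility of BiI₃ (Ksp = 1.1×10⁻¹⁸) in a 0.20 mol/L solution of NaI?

BiI₃(s) ⇌ Bi³⁺(aq) + 3 I⁻(aq)
With I⁻ already at 0.20 mol/L and s small, take [I⁻] ≈ 0.20 mol/L and [Bi³⁺] = s.
Ksp = [Bi³⁺][I⁻]^3 = s(0.20)^3
s = 1.1×10⁻¹⁸ / (0.20)^3 = 1.4×10⁻¹⁶
s = 1.4×10⁻¹⁶ mol/L

1.4×10⁻¹⁶ M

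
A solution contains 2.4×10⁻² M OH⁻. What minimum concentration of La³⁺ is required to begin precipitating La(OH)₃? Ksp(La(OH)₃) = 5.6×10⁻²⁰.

The threshold for precipitation is Q = Ksp.
La(OH)₃(s) ⇌ La³⁺(aq) + 3 OH⁻(aq)
Ksp = [La³⁺][OH⁻]^3 = [La³⁺](2.4×10⁻²)^3
[La³⁺] = 5.6×10⁻²⁰ / (2.4×10⁻²)^3 = 4.1×10⁻¹⁵
[La³⁺] = 4.1×10⁻¹⁵ M

4.1×10⁻¹⁵ M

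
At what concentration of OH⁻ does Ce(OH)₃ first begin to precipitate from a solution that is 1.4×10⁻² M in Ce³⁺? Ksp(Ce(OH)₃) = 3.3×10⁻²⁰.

A salt starts to precipitate once the ion product Q reaches its Ksp.
Ce(OH)₃(s) ⇌ Ce³⁺(aq) + 3 OH⁻(aq)
Ksp = [Ce³⁺][OH⁻]^3 = [OH⁻]^3(1.4×10⁻²)
[OH⁻]^3 = 3.3×10⁻²⁰ / (1.4×10⁻²) = 2.4×10⁻¹⁸
[OH⁻] = 1.3×10⁻⁶ M

1.3×10⁻⁶ M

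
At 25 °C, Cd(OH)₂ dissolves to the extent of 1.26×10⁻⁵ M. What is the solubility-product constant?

Cd(OH)₂(s) ⇌ Cd²⁺(aq) + 2 OH⁻(aq)
Call the molar solubility s, so that [Cd²⁺] = s and [OH⁻] = 2s.
Ksp = [Cd²⁺][OH⁻]^2 = s · (2s)^2 = 4s^3
Ksp = 4 × (1.26×10⁻⁵)^3 = 8.00×10⁻¹⁵

Ksp = 8.00×10⁻¹⁵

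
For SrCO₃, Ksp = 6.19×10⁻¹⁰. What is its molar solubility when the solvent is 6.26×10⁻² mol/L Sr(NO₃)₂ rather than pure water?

SrCO₃(s) ⇌ Sr²⁺(aq) + CO₃²⁻(aq)
With Sr²⁺ already at 6.26×10⁻² mol/L and s small, take [Sr²⁺] ≈ 6.26×10⁻² mol/L and [CO₃²⁻] = s.
Ksp = [Sr²⁺][CO₃²⁻] = (6.26×10⁻²)s
s = 6.19×10⁻¹⁰ / (6.26×10⁻²) = 9.89×10⁻⁹
s = 9.89×10⁻⁹ mol/L

9.89×10⁻⁹ M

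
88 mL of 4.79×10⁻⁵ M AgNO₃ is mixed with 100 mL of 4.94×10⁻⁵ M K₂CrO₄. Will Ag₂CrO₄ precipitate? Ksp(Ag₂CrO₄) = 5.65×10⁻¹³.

After mixing, V = 88 mL + 100 mL = 188 mL.
[Ag⁺] = (4.79×10⁻⁵)(88)/188 = 2.24×10⁻⁵ M
[CrO₄²⁻] = (4.94×10⁻⁵)(100)/188 = 2.63×10⁻⁵ M
Q = [Ag⁺]^2[CrO₄²⁻] = 1.32×10⁻¹⁴
Since Q (1.32×10⁻¹⁴) is less than Ksp (5.65×10⁻¹³), no Ag₂CrO₄ precipitates.

No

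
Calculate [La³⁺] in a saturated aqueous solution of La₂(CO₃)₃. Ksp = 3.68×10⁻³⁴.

1.61×10⁻⁷ M

La₂(CO₃)₃(s) ⇌ 2 La³⁺(aq) + 3 CO₃²⁻(aq)
Call the molar solubility s, so that [La³⁺] = 2s and [CO₃²⁻] = 3s.
Ksp = [La³⁺]^2[CO₃²⁻]^3 = (2s)^2 · (3s)^3 = 108s^5 = 3.68×10⁻³⁴
s = 8.06×10⁻⁸ M
[La³⁺] = 2s = 1.61×10⁻⁷ M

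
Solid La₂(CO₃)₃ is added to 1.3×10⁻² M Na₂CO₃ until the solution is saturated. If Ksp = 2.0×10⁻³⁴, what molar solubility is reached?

La₂(CO₃)₃(s) ⇌ 2 La³⁺(aq) + 3 CO₃²⁻(aq)
CO₃²⁻ is already present at 1.3×10⁻² M. If s mol/L of La₂(CO₃)₃ dissolves, [La³⁺] = 2s while [CO₃²⁻] ≈ 1.3×10⁻² M.
Ksp = [La³⁺]^2[CO₃²⁻]^3 = (2s)^2(1.3×10⁻²)^3
(2s)^2 = 2.0×10⁻³⁴ / (1.3×10⁻²)^3 = 9.1×10⁻²⁹
s = 4.8×10⁻¹⁵ M

4.8×10⁻¹⁵ M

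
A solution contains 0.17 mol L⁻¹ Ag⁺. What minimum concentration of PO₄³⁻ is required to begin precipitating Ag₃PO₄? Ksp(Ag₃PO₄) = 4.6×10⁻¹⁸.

A salt starts to precipitate once the ion product Q reaches its Ksp.
Ag₃PO₄(s) ⇌ 3 Ag⁺(aq) + PO₄³⁻(aq)
Ksp = [Ag⁺]^3[PO₄³⁻] = [PO₄³⁻](0.17)^3
[PO₄³⁻] = 4.6×10⁻¹⁸ / (0.17)^3 = 9.4×10⁻¹⁶
[PO₄³⁻] = 9.4×10⁻¹⁶ mol L⁻¹

9.4×10⁻¹⁶ M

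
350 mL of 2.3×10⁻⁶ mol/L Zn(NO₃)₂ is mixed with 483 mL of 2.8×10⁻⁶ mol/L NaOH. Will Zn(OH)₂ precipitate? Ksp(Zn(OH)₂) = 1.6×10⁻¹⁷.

No

After mixing, V = 350 mL + 483 mL = 833 mL.
[Zn²⁺] = (2.3×10⁻⁶)(350)/833 = 9.7×10⁻⁷ mol/L
[OH⁻] = (2.8×10⁻⁶)(483)/833 = 1.6×10⁻⁶ mol/L
Q = [Zn²⁺][OH⁻]^2 = 2.5×10⁻¹⁸
Q < Ksp (2.5×10⁻¹⁸ vs 1.6×10⁻¹⁷); the solution remains unsaturated and no precipitate forms.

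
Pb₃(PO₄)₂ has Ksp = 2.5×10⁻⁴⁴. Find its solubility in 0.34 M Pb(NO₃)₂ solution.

4.0×10⁻²² M

Pb₃(PO₄)₂(s) ⇌ 3 Pb²⁺(aq) + 2 PO₄³⁻(aq)
With Pb²⁺ already at 0.34 M and s small, take [Pb²⁺] ≈ 0.34 M and [PO₄³⁻] = 2s.
Ksp = [Pb²⁺]^3[PO₄³⁻]^2 = (0.34)^3(2s)^2
(2s)^2 = 2.5×10⁻⁴⁴ / (0.34)^3 = 6.4×10⁻⁴³
s = 4.0×10⁻²² M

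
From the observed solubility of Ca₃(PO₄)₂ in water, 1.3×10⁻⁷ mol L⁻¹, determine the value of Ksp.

Ksp = 4.0×10⁻³³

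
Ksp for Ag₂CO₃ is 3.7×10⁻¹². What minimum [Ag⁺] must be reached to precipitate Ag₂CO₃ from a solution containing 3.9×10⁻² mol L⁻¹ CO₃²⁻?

A salt starts to precipitate once the ion product Q reaches its Ksp.
Ag₂CO₃(s) ⇌ 2 Ag⁺(aq) + CO₃²⁻(aq)
Ksp = [Ag⁺]^2[CO₃²⁻] = [Ag⁺]^2(3.9×10⁻²)
[Ag⁺]^2 = 3.7×10⁻¹² / (3.9×10⁻²) = 9.5×10⁻¹¹
[Ag⁺] = 9.7×10⁻⁶ mol L⁻¹

9.7×10⁻⁶ M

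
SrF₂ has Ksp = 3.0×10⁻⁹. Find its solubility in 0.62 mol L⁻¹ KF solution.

SrF₂(s) ⇌ Sr²⁺(aq) + 2 F⁻(aq)
With F⁻ already at 0.62 mol L⁻¹ and s small, take [F⁻] ≈ 0.62 mol L⁻¹ and [Sr²⁺] = s.
Ksp = [Sr²⁺][F⁻]^2 = s(0.62)^2
s = 3.0×10⁻⁹ / (0.62)^2 = 7.8×10⁻⁹
s = 7.8×10⁻⁹ mol L⁻¹

7.8×10⁻⁹ M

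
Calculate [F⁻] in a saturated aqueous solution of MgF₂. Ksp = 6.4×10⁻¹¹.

MgF₂(s) ⇌ Mg²⁺(aq) + 2 F⁻(aq)
For each mole of MgF₂ that dissolves per liter, [Mg²⁺] = s and [F⁻] = 2s; let s denote this solubility.
Ksp = [Mg²⁺][F⁻]^2 = s · (2s)^2 = 4s^3 = 6.4×10⁻¹¹
s = 2.5×10⁻⁴ mol/L
[F⁻] = 2s = 5.0×10⁻⁴ mol/L

5.0×10⁻⁴ M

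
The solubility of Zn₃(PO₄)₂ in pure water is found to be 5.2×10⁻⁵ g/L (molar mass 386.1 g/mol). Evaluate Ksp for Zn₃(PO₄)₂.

Molar solubility s = (5.2×10⁻⁵ g/L) / (386.1 g/mol) = 1.347×10⁻⁷ mol/L
Zn₃(PO₄)₂(s) ⇌ 3 Zn²⁺(aq) + 2 PO₄³⁻(aq)
Call the molar solubility s, so that [Zn²⁺] = 3s and [PO₄³⁻] = 2s.
Ksp = [Zn²⁺]^3[PO₄³⁻]^2 = (3s)^3 · (2s)^2 = 108s^5
Ksp = 108 × (1.347×10⁻⁷)^5 = 4.8×10⁻³³

Ksp = 4.8×10⁻³³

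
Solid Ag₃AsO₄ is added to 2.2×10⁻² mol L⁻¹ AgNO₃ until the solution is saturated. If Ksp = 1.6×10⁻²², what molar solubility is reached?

1.5×10⁻¹⁷ M

Ag₃AsO₄(s) ⇌ 3 Ag⁺(aq) + AsO₄³⁻(aq)
Ag⁺ is already present at 2.2×10⁻² mol L⁻¹. If s mol/L of Ag₃AsO₄ dissolves, [AsO₄³⁻] = s while [Ag⁺] ≈ 2.2×10⁻² mol L⁻¹.
Ksp = [Ag⁺]^3[AsO₄³⁻] = (2.2×10⁻²)^3s
s = 1.6×10⁻²² / (2.2×10⁻²)^3 = 1.5×10⁻¹⁷
s = 1.5×10⁻¹⁷ mol L⁻¹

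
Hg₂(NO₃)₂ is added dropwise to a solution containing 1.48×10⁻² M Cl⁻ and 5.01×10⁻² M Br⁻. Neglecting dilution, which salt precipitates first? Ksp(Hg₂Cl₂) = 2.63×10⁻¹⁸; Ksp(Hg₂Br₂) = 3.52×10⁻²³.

Each salt precipitates once Q = Ksp for that salt.
For Hg₂Cl₂: [Hg₂²⁺] = (Ksp/[Cl⁻]^2) = 1.20×10⁻¹⁴ M
For Hg₂Br₂: [Hg₂²⁺] = (Ksp/[Br⁻]^2) = 1.40×10⁻²⁰ M
Since Hg₂Br₂ needs less Hg₂²⁺ to reach saturation, it precipitates first.

Hg₂Br₂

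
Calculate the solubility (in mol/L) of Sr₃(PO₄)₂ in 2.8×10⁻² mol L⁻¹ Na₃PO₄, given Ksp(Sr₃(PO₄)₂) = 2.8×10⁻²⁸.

2.4×10⁻⁹ M

Sr₃(PO₄)₂(s) ⇌ 3 Sr²⁺(aq) + 2 PO₄³⁻(aq)
PO₄³⁻ is already present at 2.8×10⁻² mol L⁻¹. If s mol/L of Sr₃(PO₄)₂ dissolves, [Sr²⁺] = 3s while [PO₄³⁻] ≈ 2.8×10⁻² mol L⁻¹.
Ksp = [Sr²⁺]^3[PO₄³⁻]^2 = (3s)^3(2.8×10⁻²)^2
(3s)^3 = 2.8×10⁻²⁸ / (2.8×10⁻²)^2 = 3.6×10⁻²⁵
s = 2.4×10⁻⁹ mol L⁻¹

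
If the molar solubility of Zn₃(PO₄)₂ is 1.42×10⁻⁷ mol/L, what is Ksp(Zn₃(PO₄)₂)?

Ksp = 6.24×10⁻³³

Zn₃(PO₄)₂(s) ⇌ 3 Zn²⁺(aq) + 2 PO₄³⁻(aq)
With molar solubility s: [Zn²⁺] = 3s, [PO₄³⁻] = 2s.
Ksp = [Zn²⁺]^3[PO₄³⁻]^2 = (3s)^3 · (2s)^2 = 108s^5
Ksp = 108 × (1.42×10⁻⁷)^5 = 6.24×10⁻³³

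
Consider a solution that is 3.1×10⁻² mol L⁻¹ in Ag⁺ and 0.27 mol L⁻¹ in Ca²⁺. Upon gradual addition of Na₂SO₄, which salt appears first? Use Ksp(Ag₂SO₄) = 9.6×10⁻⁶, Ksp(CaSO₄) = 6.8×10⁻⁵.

CaSO₄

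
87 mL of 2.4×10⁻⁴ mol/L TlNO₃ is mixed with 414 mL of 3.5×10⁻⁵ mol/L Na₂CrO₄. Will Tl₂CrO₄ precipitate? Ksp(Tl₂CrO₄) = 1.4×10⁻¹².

Total volume after mixing = 87 + 414 = 501 mL.
[Tl⁺] = (2.4×10⁻⁴)(87)/501 = 4.2×10⁻⁵ mol/L
[CrO₄²⁻] = (3.5×10⁻⁵)(414)/501 = 2.9×10⁻⁵ mol/L
Q = [Tl⁺]^2[CrO₄²⁻] = 5.0×10⁻¹⁴
Since Q (5.0×10⁻¹⁴) is less than Ksp (1.4×10⁻¹²), no Tl₂CrO₄ precipitates.

No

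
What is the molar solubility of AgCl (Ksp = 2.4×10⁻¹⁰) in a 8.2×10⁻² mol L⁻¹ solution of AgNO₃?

2.9×10⁻⁹ M

AgCl(s) ⇌ Ag⁺(aq) + Cl⁻(aq)
With Ag⁺ already at 8.2×10⁻² mol L⁻¹ and s small, take [Ag⁺] ≈ 8.2×10⁻² mol L⁻¹ and [Cl⁻] = s.
Ksp = [Ag⁺][Cl⁻] = (8.2×10⁻²)s
s = 2.4×10⁻¹⁰ / (8.2×10⁻²) = 2.9×10⁻⁹
s = 2.9×10⁻⁹ mol L⁻¹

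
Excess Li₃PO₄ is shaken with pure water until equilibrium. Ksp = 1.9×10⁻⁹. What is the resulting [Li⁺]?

Li₃PO₄(s) ⇌ 3 Li⁺(aq) + PO₄³⁻(aq)
Let s be the molar solubility. Then [Li⁺] = 3s and [PO₄³⁻] = s.
Ksp = [Li⁺]^3[PO₄³⁻] = (3s)^3 · s = 27s^4 = 1.9×10⁻⁹
s = 2.9×10⁻³ mol L⁻¹
[Li⁺] = 3s = 8.7×10⁻³ mol L⁻¹

8.7×10⁻³ M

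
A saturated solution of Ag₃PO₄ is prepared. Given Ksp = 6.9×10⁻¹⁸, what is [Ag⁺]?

6.7×10⁻⁵ M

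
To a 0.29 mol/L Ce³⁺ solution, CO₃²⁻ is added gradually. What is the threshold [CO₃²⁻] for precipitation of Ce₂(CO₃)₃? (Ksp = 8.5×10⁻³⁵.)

1.0×10⁻¹¹ M

Precipitation of each salt begins when its ion product equals Ksp.
Ce₂(CO₃)₃(s) ⇌ 2 Ce³⁺(aq) + 3 CO₃²⁻(aq)
Ksp = [Ce³⁺]^2[CO₃²⁻]^3 = [CO₃²⁻]^3(0.29)^2
[CO₃²⁻]^3 = 8.5×10⁻³⁵ / (0.29)^2 = 1.0×10⁻³³
[CO₃²⁻] = 1.0×10⁻¹¹ mol/L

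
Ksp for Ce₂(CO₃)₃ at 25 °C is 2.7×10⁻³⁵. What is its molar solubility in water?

4.8×10⁻⁸ M

Ce₂(CO₃)₃(s) ⇌ 2 Ce³⁺(aq) + 3 CO₃²⁻(aq)
Let s be the molar solubility. Then [Ce³⁺] = 2s and [CO₃²⁻] = 3s.
Ksp = [Ce³⁺]^2[CO₃²⁻]^3 = (2s)^2 · (3s)^3 = 108s^5
108s^5 = 2.7×10⁻³⁵  ⇒  s^5 = 2.5×10⁻³⁷
Taking the 5th root, s = 4.8×10⁻⁸ mol L⁻¹.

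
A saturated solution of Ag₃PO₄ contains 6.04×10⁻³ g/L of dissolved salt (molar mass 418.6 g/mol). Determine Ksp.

Convert to molarity: s = 6.04×10⁻³ / 418.6 = 1.4429×10⁻⁵ mol/L
Ag₃PO₄(s) ⇌ 3 Ag⁺(aq) + PO₄³⁻(aq)
Call the molar solubility s, so that [Ag⁺] = 3s and [PO₄³⁻] = s.
Ksp = [Ag⁺]^3[PO₄³⁻] = (3s)^3 · s = 27s^4
Ksp = 27 × (1.4429×10⁻⁵)^4 = 1.17×10⁻¹⁸

Ksp = 1.17×10⁻¹⁸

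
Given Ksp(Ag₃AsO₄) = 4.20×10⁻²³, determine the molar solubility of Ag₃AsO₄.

1.12×10⁻⁶ M

Ag₃AsO₄(s) ⇌ 3 Ag⁺(aq) + AsO₄³⁻(aq)
Let s be the molar solubility. Then [Ag⁺] = 3s and [AsO₄³⁻] = s.
Ksp = [Ag⁺]^3[AsO₄³⁻] = (3s)^3 · s = 27s^4
27s^4 = 4.20×10⁻²³  ⇒  s^4 = 1.56×10⁻²⁴
Taking the 4th root, s = 1.12×10⁻⁶ mol/L.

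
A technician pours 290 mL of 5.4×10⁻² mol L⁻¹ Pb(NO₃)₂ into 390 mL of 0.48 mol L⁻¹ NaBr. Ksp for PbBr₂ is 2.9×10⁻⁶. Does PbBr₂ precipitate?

Yes

The combined volume is 680 mL.
[Pb²⁺] = (5.4×10⁻²)(290)/680 = 2.3×10⁻² mol L⁻¹
[Br⁻] = (0.48)(390)/680 = 0.28 mol L⁻¹
Q = [Pb²⁺][Br⁻]^2 = 1.7×10⁻³
Because Q > Ksp (1.7×10⁻³ vs 2.9×10⁻⁶), a precipitate of PbBr₂ forms.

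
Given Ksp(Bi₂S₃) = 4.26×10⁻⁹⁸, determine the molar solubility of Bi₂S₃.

Bi₂S₃(s) ⇌ 2 Bi³⁺(aq) + 3 S²⁻(aq)
For each mole of Bi₂S₃ that dissolves per liter, [Bi³⁺] = 2s and [S²⁻] = 3s; let s denote this solubility.
Ksp = [Bi³⁺]^2[S²⁻]^3 = (2s)^2 · (3s)^3 = 108s^5
108s^5 = 4.26×10⁻⁹⁸  ⇒  s^5 = 3.94×10⁻¹⁰⁰
s = 1.32×10⁻²⁰ mol L⁻¹

1.32×10⁻²⁰ M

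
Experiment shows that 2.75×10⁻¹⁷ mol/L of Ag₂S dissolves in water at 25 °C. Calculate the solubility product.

Ksp = 8.32×10⁻⁵⁰

Ag₂S(s) ⇌ 2 Ag⁺(aq) + S²⁻(aq)
With molar solubility s: [Ag⁺] = 2s, [S²⁻] = s.
Ksp = [Ag⁺]^2[S²⁻] = (2s)^2 · s = 4s^3
Ksp = 4 × (2.75×10⁻¹⁷)^3 = 8.32×10⁻⁵⁰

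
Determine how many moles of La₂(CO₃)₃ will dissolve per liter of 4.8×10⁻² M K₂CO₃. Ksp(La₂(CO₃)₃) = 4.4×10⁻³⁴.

La₂(CO₃)₃(s) ⇌ 2 La³⁺(aq) + 3 CO₃²⁻(aq)
CO₃²⁻ is already present at 4.8×10⁻² M. If s mol/L of La₂(CO₃)₃ dissolves, [La³⁺] = 2s while [CO₃²⁻] ≈ 4.8×10⁻² M.
Ksp = [La³⁺]^2[CO₃²⁻]^3 = (2s)^2(4.8×10⁻²)^3
(2s)^2 = 4.4×10⁻³⁴ / (4.8×10⁻²)^3 = 4.0×10⁻³⁰
s = 1.0×10⁻¹⁵ M

1.0×10⁻¹⁵ M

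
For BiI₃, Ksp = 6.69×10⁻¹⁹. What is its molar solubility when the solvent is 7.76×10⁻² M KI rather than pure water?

1.43×10⁻¹⁵ M

BiI₃(s) ⇌ Bi³⁺(aq) + 3 I⁻(aq)
With I⁻ already at 7.76×10⁻² M and s small, take [I⁻] ≈ 7.76×10⁻² M and [Bi³⁺] = s.
Ksp = [Bi³⁺][I⁻]^3 = s(7.76×10⁻²)^3
s = 6.69×10⁻¹⁹ / (7.76×10⁻²)^3 = 1.43×10⁻¹⁵
s = 1.43×10⁻¹⁵ M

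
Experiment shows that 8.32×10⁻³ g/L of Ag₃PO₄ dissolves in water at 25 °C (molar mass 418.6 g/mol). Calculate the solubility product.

Ksp = 4.21×10⁻¹⁸

Molar solubility s = (8.32×10⁻³ g/L) / (418.6 g/mol) = 1.9876×10⁻⁵ mol/L
Ag₃PO₄(s) ⇌ 3 Ag⁺(aq) + PO₄³⁻(aq)
If s mol/L of Ag₃PO₄ dissolves, [Ag⁺] = 3s and [PO₄³⁻] = s.
Ksp = [Ag⁺]^3[PO₄³⁻] = (3s)^3 · s = 27s^4
Ksp = 27 × (1.9876×10⁻⁵)^4 = 4.21×10⁻¹⁸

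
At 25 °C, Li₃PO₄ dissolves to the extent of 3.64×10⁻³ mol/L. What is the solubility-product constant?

Ksp = 4.74×10⁻⁹

Li₃PO₄(s) ⇌ 3 Li⁺(aq) + PO₄³⁻(aq)
Let s be the molar solubility. Then [Li⁺] = 3s and [PO₄³⁻] = s.
Ksp = [Li⁺]^3[PO₄³⁻] = (3s)^3 · s = 27s^4
Ksp = 27 × (3.64×10⁻³)^4 = 4.74×10⁻⁹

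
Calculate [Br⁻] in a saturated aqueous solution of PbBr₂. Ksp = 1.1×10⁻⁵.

2.8×10⁻² M

PbBr₂(s) ⇌ Pb²⁺(aq) + 2 Br⁻(aq)
For each mole of PbBr₂ that dissolves per liter, [Pb²⁺] = s and [Br⁻] = 2s; let s denote this solubility.
Ksp = [Pb²⁺][Br⁻]^2 = s · (2s)^2 = 4s^3 = 1.1×10⁻⁵
s = 1.4×10⁻² mol L⁻¹
[Br⁻] = 2s = 2.8×10⁻² mol L⁻¹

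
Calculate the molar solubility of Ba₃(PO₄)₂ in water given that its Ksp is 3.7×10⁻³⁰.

5.1×10⁻⁷ M

Ba₃(PO₄)₂(s) ⇌ 3 Ba²⁺(aq) + 2 PO₄³⁻(aq)
With molar solubility s: [Ba²⁺] = 3s, [PO₄³⁻] = 2s.
Ksp = [Ba²⁺]^3[PO₄³⁻]^2 = (3s)^3 · (2s)^2 = 108s^5
108s^5 = 3.7×10⁻³⁰  ⇒  s^5 = 3.4×10⁻³²
s = (3.4×10⁻³²)^(1/5) = 5.1×10⁻⁷ M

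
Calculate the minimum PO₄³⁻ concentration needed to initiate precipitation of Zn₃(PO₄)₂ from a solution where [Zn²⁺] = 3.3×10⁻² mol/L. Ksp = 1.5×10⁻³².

2.0×10⁻¹⁴ M

A salt starts to precipitate once the ion product Q reaches its Ksp.
Zn₃(PO₄)₂(s) ⇌ 3 Zn²⁺(aq) + 2 PO₄³⁻(aq)
Ksp = [Zn²⁺]^3[PO₄³⁻]^2 = [PO₄³⁻]^2(3.3×10⁻²)^3
[PO₄³⁻]^2 = 1.5×10⁻³² / (3.3×10⁻²)^3 = 4.2×10⁻²⁸
[PO₄³⁻] = 2.0×10⁻¹⁴ mol/L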